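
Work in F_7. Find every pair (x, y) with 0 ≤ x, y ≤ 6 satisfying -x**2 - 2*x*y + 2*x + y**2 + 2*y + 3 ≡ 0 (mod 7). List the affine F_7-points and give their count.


Affine F_7-points: {(3, 0), (3, 4), (4, 3), (5, 4), (6, 0), (6, 3)}; count = 6.

For each of the 49 pairs (x, y) ∈ F_7², evaluate f(x, y) mod 7. Record the zeros.
  x = 0: [0↦3, 1↦6, 2↦4, 3↦4, 4↦6, 5↦3, 6↦2]  zeros at y ∈ ∅
  x = 1: [0↦4, 1↦5, 2↦1, 3↦6, 4↦6, 5↦1, 6↦5]  zeros at y ∈ ∅
  x = 2: [0↦3, 1↦2, 2↦3, 3↦6, 4↦4, 5↦4, 6↦6]  zeros at y ∈ ∅
  x = 3: [0↦0, 1↦4, 2↦3, 3↦4, 4↦0, 5↦5, 6↦5]  zeros at y ∈ {0, 4}
  x = 4: [0↦2, 1↦4, 2↦1, 3↦0, 4↦1, 5↦4, 6↦2]  zeros at y ∈ {3}
  x = 5: [0↦2, 1↦2, 2↦4, 3↦1, 4↦0, 5↦1, 6↦4]  zeros at y ∈ {4}
  x = 6: [0↦0, 1↦5, 2↦5, 3↦0, 4↦4, 5↦3, 6↦4]  zeros at y ∈ {0, 3}
Collecting zeros: affine points = {(3, 0), (3, 4), (4, 3), (5, 4), (6, 0), (6, 3)}.
Total count |C(F_7)_aff| = 6.


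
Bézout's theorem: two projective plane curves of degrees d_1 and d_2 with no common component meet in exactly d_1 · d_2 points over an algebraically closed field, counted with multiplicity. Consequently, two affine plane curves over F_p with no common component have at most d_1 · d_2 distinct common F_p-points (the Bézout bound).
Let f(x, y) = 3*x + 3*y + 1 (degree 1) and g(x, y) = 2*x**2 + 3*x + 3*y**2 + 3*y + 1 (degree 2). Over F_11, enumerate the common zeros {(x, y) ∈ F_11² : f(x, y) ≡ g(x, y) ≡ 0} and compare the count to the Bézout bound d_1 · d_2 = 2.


Common zeros: {(1, 6), (3, 4)}; count = 2; Bézout bound = 2.

deg(f) = 1, deg(g) = 2, so Bézout bound = 2.
Scan x ∈ F_11. For each x, list the y ∈ F_11 with f(x, y) ≡ 0 and those with g(x, y) ≡ 0 (mod 11); the common zeros in that column are the intersection.
  x = 0: f ≡ 0 at y ∈ {7}; g ≡ 0 at y ∈ ∅; common: ∅.
  x = 1: f ≡ 0 at y ∈ {6}; g ≡ 0 at y ∈ {4, 6}; common: {6}.
  x = 2: f ≡ 0 at y ∈ {5}; g ≡ 0 at y ∈ {2, 8}; common: ∅.
  x = 3: f ≡ 0 at y ∈ {4}; g ≡ 0 at y ∈ {4, 6}; common: {4}.
  x = 4: f ≡ 0 at y ∈ {3}; g ≡ 0 at y ∈ ∅; common: ∅.
  x = 5: f ≡ 0 at y ∈ {2}; g ≡ 0 at y ∈ {0, 10}; common: ∅.
  x = 6: f ≡ 0 at y ∈ {1}; g ≡ 0 at y ∈ ∅; common: ∅.
  x = 7: f ≡ 0 at y ∈ {0}; g ≡ 0 at y ∈ ∅; common: ∅.
  x = 8: f ≡ 0 at y ∈ {10}; g ≡ 0 at y ∈ ∅; common: ∅.
  x = 9: f ≡ 0 at y ∈ {9}; g ≡ 0 at y ∈ ∅; common: ∅.
  x = 10: f ≡ 0 at y ∈ {8}; g ≡ 0 at y ∈ {0, 10}; common: ∅.
Collecting: common zeros = {(1, 6), (3, 4)}, so the count is 2.
Comparison with the Bézout bound: 2 ≤ 2 = deg(f)·deg(g), as expected for curves with no common component (the bound is attained).


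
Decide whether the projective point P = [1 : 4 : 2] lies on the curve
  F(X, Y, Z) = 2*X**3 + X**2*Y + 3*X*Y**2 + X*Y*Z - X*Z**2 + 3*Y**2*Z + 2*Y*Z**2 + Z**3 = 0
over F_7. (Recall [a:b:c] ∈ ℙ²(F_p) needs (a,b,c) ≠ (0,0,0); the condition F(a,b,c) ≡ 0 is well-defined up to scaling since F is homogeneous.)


F(1,4,2) ≡ 5 (mod 7); P is NOT on the curve.

Evaluate F(1, 4, 2) term-by-term (mod 7).
  2*X**3 ↦ 2·1·1·1 = 2
  X**2*Y ↦ 1·1·4·1 = 4
  3*X*Y**2 ↦ 3·1·16·1 = 48
  X*Y*Z ↦ 1·1·4·2 = 8
  -X*Z**2 ↦ -1·1·1·4 = -4
  3*Y**2*Z ↦ 3·1·16·2 = 96
  2*Y*Z**2 ↦ 2·1·4·4 = 32
  Z**3 ↦ 1·1·1·8 = 8
Sum: F(1, 4, 2) = (2) + (4) + (48) + (8) + (-4) + (96) + (32) + (8) = 194.
Reducing mod 7: 194 ≡ 5 (mod 7).
Since F(a, b, c) ≡ 5 ≠ 0 (mod 7), P does NOT lie on the curve.


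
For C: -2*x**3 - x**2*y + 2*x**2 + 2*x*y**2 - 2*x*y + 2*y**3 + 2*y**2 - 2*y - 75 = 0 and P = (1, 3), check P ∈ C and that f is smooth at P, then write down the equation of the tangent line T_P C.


Tangent line at P: 4*x + 73*y - 223 = 0.

Step 1: f(1, 3) = 0, so P lies on C.
Step 2: partial derivatives
  f_x(x, y) = -6*x**2 - 2*x*y + 4*x + 2*y**2 - 2*y, f_y(x, y) = -x**2 + 4*x*y - 2*x + 6*y**2 + 4*y - 2.
  f_x(P) = 4, f_y(P) = 73 (gradient nonzero, so P is smooth).
Step 3: tangent line at P: 4·(x − 1) + 73·(y − 3) = 0.
Expanding: 4*x + 73*y - 223 = 0.


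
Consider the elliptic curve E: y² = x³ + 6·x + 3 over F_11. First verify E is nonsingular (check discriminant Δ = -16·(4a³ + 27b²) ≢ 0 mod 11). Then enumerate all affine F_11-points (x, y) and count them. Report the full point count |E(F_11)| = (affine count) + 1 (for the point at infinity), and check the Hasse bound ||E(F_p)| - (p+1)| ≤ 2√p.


Affine points = {(0, 5), (0, 6), (2, 1), (2, 10), (3, 2), (3, 9), (4, 5), (4, 6), (5, 2), (5, 9), (7, 5), (7, 6), (9, 4), (9, 7)}; affine count = 14; |E(F_11)| = 15.

Discriminant check: Δ ∝ 4a³ + 27b² = 4·6³ + 27·3² = 4·216 + 27·9 ≡ 7 (mod 11). Nonzero ⇒ E is nonsingular.
For each x ∈ F_11, compute rhs = x³ + 6·x + 3 mod 11, then count y ∈ F_11 with y² ≡ rhs.
  x = 0: rhs = 3, matching y values: 5, 6 (2 points).
  x = 1: rhs = 10, matching y values: none (0 points).
  x = 2: rhs = 1, matching y values: 1, 10 (2 points).
  x = 3: rhs = 4, matching y values: 2, 9 (2 points).
  x = 4: rhs = 3, matching y values: 5, 6 (2 points).
  x = 5: rhs = 4, matching y values: 2, 9 (2 points).
  x = 6: rhs = 2, matching y values: none (0 points).
  x = 7: rhs = 3, matching y values: 5, 6 (2 points).
  x = 8: rhs = 2, matching y values: none (0 points).
  x = 9: rhs = 5, matching y values: 4, 7 (2 points).
  x = 10: rhs = 7, matching y values: none (0 points).
Total affine count: 14.
Full point count |E(F_11)| = 14 + 1 = 15.
Hasse bound: |15 − (11+1)| = |3| = 3 ≤ 2√11 ≈ 6.6332 ✓.


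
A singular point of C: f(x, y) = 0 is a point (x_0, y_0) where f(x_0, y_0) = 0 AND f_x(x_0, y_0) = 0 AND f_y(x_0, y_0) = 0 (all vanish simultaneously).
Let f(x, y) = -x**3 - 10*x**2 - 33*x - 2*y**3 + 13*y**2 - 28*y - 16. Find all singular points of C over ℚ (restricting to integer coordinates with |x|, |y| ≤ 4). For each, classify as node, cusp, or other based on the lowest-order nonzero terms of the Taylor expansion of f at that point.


Singular points: {(-3, 2)}; classification: node.

Compute partial derivatives:
  f_x = -3*x**2 - 20*x - 33.
  f_y = -6*y**2 + 26*y - 28.
Scan x_0 ∈ {−4, ..., 4}. For each x_0, f_y(x_0, y) is a polynomial in y; find its integer roots y ∈ {−4, ..., 4}, then test f_x and f at those candidates.
  x = -4: f_y(-4, y) = -6*y**2 + 26*y - 28; vanishes at y ∈ {2}. (-4, 2): f_x = -1 ≠ 0.
  x = -3: f_y(-3, y) = -6*y**2 + 26*y - 28; vanishes at y ∈ {2}. (-3, 2): f_x = 0, f = 0 — SINGULAR.
  x = -2: f_y(-2, y) = -6*y**2 + 26*y - 28; vanishes at y ∈ {2}. (-2, 2): f_x = -5 ≠ 0.
  x = -1: f_y(-1, y) = -6*y**2 + 26*y - 28; vanishes at y ∈ {2}. (-1, 2): f_x = -16 ≠ 0.
  x = 0: f_y(0, y) = -6*y**2 + 26*y - 28; vanishes at y ∈ {2}. (0, 2): f_x = -33 ≠ 0.
  x = 1: f_y(1, y) = -6*y**2 + 26*y - 28; vanishes at y ∈ {2}. (1, 2): f_x = -56 ≠ 0.
  x = 2: f_y(2, y) = -6*y**2 + 26*y - 28; vanishes at y ∈ {2}. (2, 2): f_x = -85 ≠ 0.
  x = 3: f_y(3, y) = -6*y**2 + 26*y - 28; vanishes at y ∈ {2}. (3, 2): f_x = -120 ≠ 0.
  x = 4: f_y(4, y) = -6*y**2 + 26*y - 28; vanishes at y ∈ {2}. (4, 2): f_x = -161 ≠ 0.
Only singular point on the grid: (-3, 2).
Classify: substitute x = -3 + u, y = 2 + v and expand: f = -u**3 - u**2 - 2*v**3 + v**2.
No constant or linear terms (consistent with a singular point). Quadratic part: -u**2 + v**2. Cubic part: -u**3 - 2*v**3.
The quadratic part v**2 - u**2 = (v − u)(v + u) splits into two distinct linear factors, so there are two distinct tangent lines y − 2 = ±(x − -3) — this is a node (ordinary double point).
Classification: node.


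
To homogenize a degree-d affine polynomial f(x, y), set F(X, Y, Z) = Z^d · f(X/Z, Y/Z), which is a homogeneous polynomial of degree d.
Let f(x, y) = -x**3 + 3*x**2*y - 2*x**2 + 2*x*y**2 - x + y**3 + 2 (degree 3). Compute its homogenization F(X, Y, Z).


F(X, Y, Z) = -X**3 + 3*X**2*Y - 2*X**2*Z + 2*X*Y**2 - X*Z**2 + Y**3 + 2*Z**3

deg(f) = 3.
Substitute x = X/Z, y = Y/Z into f, then multiply by Z^3.
  monomial -1·x^3·y^0 ↦ -1·X^3·Y^0·Z^0.
  monomial 3·x^2·y^1 ↦ 3·X^2·Y^1·Z^0.
  monomial -2·x^2·y^0 ↦ -2·X^2·Y^0·Z^1.
  monomial 2·x^1·y^2 ↦ 2·X^1·Y^2·Z^0.
  monomial -1·x^1·y^0 ↦ -1·X^1·Y^0·Z^2.
  monomial 1·x^0·y^3 ↦ 1·X^0·Y^3·Z^0.
  monomial 2·x^0·y^0 ↦ 2·X^0·Y^0·Z^3.
Collecting: F(X, Y, Z) = -X**3 + 3*X**2*Y - 2*X**2*Z + 2*X*Y**2 - X*Z**2 + Y**3 + 2*Z**3.


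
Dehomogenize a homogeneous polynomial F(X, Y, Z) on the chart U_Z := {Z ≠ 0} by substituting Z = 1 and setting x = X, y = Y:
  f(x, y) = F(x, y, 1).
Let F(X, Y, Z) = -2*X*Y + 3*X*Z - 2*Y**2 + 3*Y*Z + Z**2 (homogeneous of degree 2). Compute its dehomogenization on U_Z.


f(x, y) = -2*x*y + 3*x - 2*y**2 + 3*y + 1

On U_Z we set Z = 1. Each monomial c·X^i·Y^j·Z^k in F becomes c·x^i·y^j·1^k = c·x^i·y^j.
Substituting Z = 1: F(X, Y, 1) = -2*x*y + 3*x - 2*y**2 + 3*y + 1.
Note: deg(f) ≤ deg(F) = 2; strict inequality happens when F is divisible by Z (lost terms).


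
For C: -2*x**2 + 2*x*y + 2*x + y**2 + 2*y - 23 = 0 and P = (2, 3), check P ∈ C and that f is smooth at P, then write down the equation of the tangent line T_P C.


Tangent line at P: 12*y - 36 = 0.

Step 1: f(2, 3) = 0, so P lies on C.
Step 2: partial derivatives
  f_x(x, y) = -4*x + 2*y + 2, f_y(x, y) = 2*x + 2*y + 2.
  f_x(P) = 0, f_y(P) = 12 (gradient nonzero, so P is smooth).
Step 3: tangent line at P: 0·(x − 2) + 12·(y − 3) = 0.
Expanding: 12*y - 36 = 0.


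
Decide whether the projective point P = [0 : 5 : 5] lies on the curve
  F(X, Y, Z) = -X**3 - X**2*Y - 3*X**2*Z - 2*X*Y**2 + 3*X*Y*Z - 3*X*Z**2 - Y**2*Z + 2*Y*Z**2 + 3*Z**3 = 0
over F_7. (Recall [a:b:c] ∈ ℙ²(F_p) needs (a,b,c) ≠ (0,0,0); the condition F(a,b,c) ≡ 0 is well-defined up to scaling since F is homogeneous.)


F(0,5,5) ≡ 3 (mod 7); P is NOT on the curve.

Evaluate F(0, 5, 5) term-by-term (mod 7).
  -X**3 ↦ -1·0·1·1 = 0
  -X**2*Y ↦ -1·0·5·1 = 0
  -3*X**2*Z ↦ -3·0·1·5 = 0
  -2*X*Y**2 ↦ -2·0·25·1 = 0
  3*X*Y*Z ↦ 3·0·5·5 = 0
  -3*X*Z**2 ↦ -3·0·1·25 = 0
  -Y**2*Z ↦ -1·1·25·5 = -125
  2*Y*Z**2 ↦ 2·1·5·25 = 250
  3*Z**3 ↦ 3·1·1·125 = 375
Sum: F(0, 5, 5) = (0) + (0) + (0) + (0) + (0) + (0) + (-125) + (250) + (375) = 500.
Reducing mod 7: 500 ≡ 3 (mod 7).
Since F(a, b, c) ≡ 3 ≠ 0 (mod 7), P does NOT lie on the curve.


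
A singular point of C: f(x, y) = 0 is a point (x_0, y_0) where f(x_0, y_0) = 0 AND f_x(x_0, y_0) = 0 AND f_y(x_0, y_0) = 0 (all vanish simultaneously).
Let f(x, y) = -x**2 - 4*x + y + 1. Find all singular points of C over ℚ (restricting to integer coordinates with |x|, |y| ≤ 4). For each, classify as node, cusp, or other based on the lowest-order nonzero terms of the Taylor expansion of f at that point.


No singular points in the scanned grid; C is smooth there.

Compute partial derivatives:
  f_x = -2*x - 4.
  f_y = 1.
f_y = 1 is a nonzero constant, so f_y never vanishes: no point (x, y) can satisfy f = f_x = f_y = 0. In particular no (x, y) ∈ {−4, ..., 4}² is singular; the curve is smooth.


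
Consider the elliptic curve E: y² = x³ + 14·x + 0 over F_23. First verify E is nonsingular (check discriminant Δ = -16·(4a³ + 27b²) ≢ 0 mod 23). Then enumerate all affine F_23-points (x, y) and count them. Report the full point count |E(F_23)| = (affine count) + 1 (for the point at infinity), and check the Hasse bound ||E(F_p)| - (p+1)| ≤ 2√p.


Affine points = {(0, 0), (2, 6), (2, 17), (3, 0), (6, 1), (6, 22), (7, 2), (7, 21), (8, 7), (8, 16), (9, 2), (9, 21), (10, 6), (10, 17), (11, 6), (11, 17), (18, 9), (18, 14), (19, 8), (19, 15), (20, 0), (22, 10), (22, 13)}; affine count = 23; |E(F_23)| = 24.

Discriminant check: Δ ∝ 4a³ + 27b² = 4·14³ + 27·0² = 4·2744 + 27·0 ≡ 5 (mod 23). Nonzero ⇒ E is nonsingular.
For each x ∈ F_23, compute rhs = x³ + 14·x + 0 mod 23, then count y ∈ F_23 with y² ≡ rhs.
  x = 0: rhs = 0, matching y values: 0 (1 points).
  x = 1: rhs = 15, matching y values: none (0 points).
  x = 2: rhs = 13, matching y values: 6, 17 (2 points).
  x = 3: rhs = 0, matching y values: 0 (1 points).
  x = 4: rhs = 5, matching y values: none (0 points).
  x = 5: rhs = 11, matching y values: none (0 points).
  x = 6: rhs = 1, matching y values: 1, 22 (2 points).
  x = 7: rhs = 4, matching y values: 2, 21 (2 points).
  x = 8: rhs = 3, matching y values: 7, 16 (2 points).
  x = 9: rhs = 4, matching y values: 2, 21 (2 points).
  x = 10: rhs = 13, matching y values: 6, 17 (2 points).
  x = 11: rhs = 13, matching y values: 6, 17 (2 points).
  x = 12: rhs = 10, matching y values: none (0 points).
  x = 13: rhs = 10, matching y values: none (0 points).
  x = 14: rhs = 19, matching y values: none (0 points).
  x = 15: rhs = 20, matching y values: none (0 points).
  x = 16: rhs = 19, matching y values: none (0 points).
  x = 17: rhs = 22, matching y values: none (0 points).
  x = 18: rhs = 12, matching y values: 9, 14 (2 points).
  x = 19: rhs = 18, matching y values: 8, 15 (2 points).
  x = 20: rhs = 0, matching y values: 0 (1 points).
  x = 21: rhs = 10, matching y values: none (0 points).
  x = 22: rhs = 8, matching y values: 10, 13 (2 points).
Total affine count: 23.
Full point count |E(F_23)| = 23 + 1 = 24.
Hasse bound: |24 − (23+1)| = |0| = 0 ≤ 2√23 ≈ 9.5917 ✓.


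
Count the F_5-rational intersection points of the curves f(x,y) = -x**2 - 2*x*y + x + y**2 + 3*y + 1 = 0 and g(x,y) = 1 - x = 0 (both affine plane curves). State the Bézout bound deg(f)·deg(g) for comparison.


Common zeros: ∅; count = 0; Bézout bound = 2.

deg(f) = 2, deg(g) = 1, so Bézout bound = 2.
Scan x ∈ F_5. For each x, list the y ∈ F_5 with f(x, y) ≡ 0 and those with g(x, y) ≡ 0 (mod 5); the common zeros in that column are the intersection.
  x = 0: f ≡ 0 at y ∈ {1}; g ≡ 0 at y ∈ ∅; common: ∅.
  x = 1: f ≡ 0 at y ∈ ∅; g ≡ 0 at y ∈ {0, 1, 2, 3, 4}; common: ∅.
  x = 2: f ≡ 0 at y ∈ {3}; g ≡ 0 at y ∈ ∅; common: ∅.
  x = 3: f ≡ 0 at y ∈ {0, 3}; g ≡ 0 at y ∈ ∅; common: ∅.
  x = 4: f ≡ 0 at y ∈ {1, 4}; g ≡ 0 at y ∈ ∅; common: ∅.
Collecting: common zeros = ∅, so the count is 0.
Comparison with the Bézout bound: 0 ≤ 2 = deg(f)·deg(g), as expected for curves with no common component (the affine F_5-count falls short of the bound because intersections may lie at infinity, over extension fields, or carry multiplicity).


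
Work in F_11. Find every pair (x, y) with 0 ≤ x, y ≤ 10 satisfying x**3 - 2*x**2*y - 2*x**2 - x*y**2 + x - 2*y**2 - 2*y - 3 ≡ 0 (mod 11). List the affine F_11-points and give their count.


Affine F_11-points: {(4, 0), (4, 9), (5, 0), (5, 2), (6, 2), (6, 8), (7, 3), (9, 10)}; count = 8.

For each of the 121 pairs (x, y) ∈ F_11², evaluate f(x, y) mod 11. Record the zeros.
  x = 0: [0↦8, 1↦4, 2↦7, 3↦6, 4↦1, 5↦3, 6↦1, 7↦6, 8↦7, 9↦4, 10↦8]  zeros at y ∈ ∅
  x = 1: [0↦8, 1↦1, 2↦10, 3↦2, 4↦10, 5↦1, 6↦8, 7↦9, 8↦4, 9↦4, 10↦9]  zeros at y ∈ ∅
  x = 2: [0↦10, 1↦7, 2↦7, 3↦10, 4↦5, 5↦3, 6↦4, 7↦8, 8↦4, 9↦3, 10↦5]  zeros at y ∈ ∅
  x = 3: [0↦9, 1↦6, 2↦4, 3↦3, 4↦3, 5↦4, 6↦6, 7↦9, 8↦2, 9↦7, 10↦2]  zeros at y ∈ ∅
  x = 4: [0↦0, 1↦4, 2↦7, 3↦9, 4↦10, 5↦10, 6↦9, 7↦7, 8↦4, 9↦0, 10↦6]  zeros at y ∈ {0, 9}
  x = 5: [0↦0, 1↦7, 2↦0, 3↦1, 4↦10, 5↦5, 6↦8, 7↦8, 8↦5, 9↦10, 10↦1]  zeros at y ∈ {0, 2}
  x = 6: [0↦4, 1↦10, 2↦0, 3↦7, 4↦9, 5↦6, 6↦9, 7↦7, 8↦0, 9↦10, 10↦4]  zeros at y ∈ {2, 8}
  x = 7: [0↦7, 1↦8, 2↦2, 3↦0, 4↦2, 5↦8, 6↦7, 7↦10, 8↦6, 9↦6, 10↦10]  zeros at y ∈ {3}
  x = 8: [0↦4, 1↦7, 2↦1, 3↦8, 4↦6, 5↦6, 6↦8, 7↦1, 8↦7, 9↦4, 10↦3]  zeros at y ∈ ∅
  x = 9: [0↦1, 1↦2, 2↦3, 3↦4, 4↦5, 5↦6, 6↦7, 7↦8, 8↦9, 9↦10, 10↦0]  zeros at y ∈ {10}
  x = 10: [0↦4, 1↦10, 2↦3, 3↦5, 4↦5, 5↦3, 6↦10, 7↦4, 8↦7, 9↦8, 10↦7]  zeros at y ∈ ∅
Collecting zeros: affine points = {(4, 0), (4, 9), (5, 0), (5, 2), (6, 2), (6, 8), (7, 3), (9, 10)}.
Total count |C(F_11)_aff| = 8.


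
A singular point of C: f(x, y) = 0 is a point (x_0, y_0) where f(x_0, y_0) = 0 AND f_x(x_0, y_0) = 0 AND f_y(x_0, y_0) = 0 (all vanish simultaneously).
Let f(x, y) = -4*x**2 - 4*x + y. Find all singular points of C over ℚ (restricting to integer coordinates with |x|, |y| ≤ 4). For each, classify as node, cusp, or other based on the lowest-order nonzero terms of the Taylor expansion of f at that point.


No singular points in the scanned grid; C is smooth there.

Compute partial derivatives:
  f_x = -8*x - 4.
  f_y = 1.
f_y = 1 is a nonzero constant, so f_y never vanishes: no point (x, y) can satisfy f = f_x = f_y = 0. In particular no (x, y) ∈ {−4, ..., 4}² is singular; the curve is smooth.


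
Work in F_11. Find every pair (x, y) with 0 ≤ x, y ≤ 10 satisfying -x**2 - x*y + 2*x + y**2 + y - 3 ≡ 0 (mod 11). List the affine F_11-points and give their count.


Affine F_11-points: {(4, 0), (4, 3), (5, 2), (6, 2), (6, 3), (7, 8), (7, 9), (8, 9), (9, 0), (9, 8)}; count = 10.

For each of the 121 pairs (x, y) ∈ F_11², evaluate f(x, y) mod 11. Record the zeros.
  x = 0: [0↦8, 1↦10, 2↦3, 3↦9, 4↦6, 5↦5, 6↦6, 7↦9, 8↦3, 9↦10, 10↦8]  zeros at y ∈ ∅
  x = 1: [0↦9, 1↦10, 2↦2, 3↦7, 4↦3, 5↦1, 6↦1, 7↦3, 8↦7, 9↦2, 10↦10]  zeros at y ∈ ∅
  x = 2: [0↦8, 1↦8, 2↦10, 3↦3, 4↦9, 5↦6, 6↦5, 7↦6, 8↦9, 9↦3, 10↦10]  zeros at y ∈ ∅
  x = 3: [0↦5, 1↦4, 2↦5, 3↦8, 4↦2, 5↦9, 6↦7, 7↦7, 8↦9, 9↦2, 10↦8]  zeros at y ∈ ∅
  x = 4: [0↦0, 1↦9, 2↦9, 3↦0, 4↦4, 5↦10, 6↦7, 7↦6, 8↦7, 9↦10, 10↦4]  zeros at y ∈ {0, 3}
  x = 5: [0↦4, 1↦1, 2↦0, 3↦1, 4↦4, 5↦9, 6↦5, 7↦3, 8↦3, 9↦5, 10↦9]  zeros at y ∈ {2}
  x = 6: [0↦6, 1↦2, 2↦0, 3↦0, 4↦2, 5↦6, 6↦1, 7↦9, 8↦8, 9↦9, 10↦1]  zeros at y ∈ {2, 3}
  x = 7: [0↦6, 1↦1, 2↦9, 3↦8, 4↦9, 5↦1, 6↦6, 7↦2, 8↦0, 9↦0, 10↦2]  zeros at y ∈ {8, 9}
  x = 8: [0↦4, 1↦9, 2↦5, 3↦3, 4↦3, 5↦5, 6↦9, 7↦4, 8↦1, 9↦0, 10↦1]  zeros at y ∈ {9}
  x = 9: [0↦0, 1↦4, 2↦10, 3↦7, 4↦6, 5↦7, 6↦10, 7↦4, 8↦0, 9↦9, 10↦9]  zeros at y ∈ {0, 8}
  x = 10: [0↦5, 1↦8, 2↦2, 3↦9, 4↦7, 5↦7, 6↦9, 7↦2, 8↦8, 9↦5, 10↦4]  zeros at y ∈ ∅
Collecting zeros: affine points = {(4, 0), (4, 3), (5, 2), (6, 2), (6, 3), (7, 8), (7, 9), (8, 9), (9, 0), (9, 8)}.
Total count |C(F_11)_aff| = 10.


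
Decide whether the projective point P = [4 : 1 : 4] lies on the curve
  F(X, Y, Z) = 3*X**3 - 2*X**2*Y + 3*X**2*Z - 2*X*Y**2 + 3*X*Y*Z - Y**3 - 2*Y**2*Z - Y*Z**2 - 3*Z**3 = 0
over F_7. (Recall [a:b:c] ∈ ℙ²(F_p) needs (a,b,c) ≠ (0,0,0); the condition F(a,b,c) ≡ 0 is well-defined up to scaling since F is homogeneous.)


F(4,1,4) ≡ 0 (mod 7); P is on the curve.

Evaluate F(4, 1, 4) term-by-term (mod 7).
  3*X**3 ↦ 3·64·1·1 = 192
  -2*X**2*Y ↦ -2·16·1·1 = -32
  3*X**2*Z ↦ 3·16·1·4 = 192
  -2*X*Y**2 ↦ -2·4·1·1 = -8
  3*X*Y*Z ↦ 3·4·1·4 = 48
  -Y**3 ↦ -1·1·1·1 = -1
  -2*Y**2*Z ↦ -2·1·1·4 = -8
  -Y*Z**2 ↦ -1·1·1·16 = -16
  -3*Z**3 ↦ -3·1·1·64 = -192
Sum: F(4, 1, 4) = (192) + (-32) + (192) + (-8) + (48) + (-1) + (-8) + (-16) + (-192) = 175.
Reducing mod 7: 175 ≡ 0 (mod 7).
Since F(a, b, c) ≡ 0 (mod 7), P lies on the curve.


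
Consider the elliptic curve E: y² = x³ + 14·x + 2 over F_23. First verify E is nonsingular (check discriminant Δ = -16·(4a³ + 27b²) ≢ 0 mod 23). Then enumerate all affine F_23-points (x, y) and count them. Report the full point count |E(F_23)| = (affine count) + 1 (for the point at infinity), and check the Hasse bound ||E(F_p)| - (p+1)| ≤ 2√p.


Affine points = {(0, 5), (0, 18), (3, 5), (3, 18), (5, 6), (5, 17), (6, 7), (6, 16), (7, 11), (7, 12), (9, 11), (9, 12), (12, 9), (12, 14), (13, 9), (13, 14), (17, 1), (17, 22), (20, 5), (20, 18), (21, 9), (21, 14)}; affine count = 22; |E(F_23)| = 23.

Discriminant check: Δ ∝ 4a³ + 27b² = 4·14³ + 27·2² = 4·2744 + 27·4 ≡ 21 (mod 23). Nonzero ⇒ E is nonsingular.
For each x ∈ F_23, compute rhs = x³ + 14·x + 2 mod 23, then count y ∈ F_23 with y² ≡ rhs.
  x = 0: rhs = 2, matching y values: 5, 18 (2 points).
  x = 1: rhs = 17, matching y values: none (0 points).
  x = 2: rhs = 15, matching y values: none (0 points).
  x = 3: rhs = 2, matching y values: 5, 18 (2 points).
  x = 4: rhs = 7, matching y values: none (0 points).
  x = 5: rhs = 13, matching y values: 6, 17 (2 points).
  x = 6: rhs = 3, matching y values: 7, 16 (2 points).
  x = 7: rhs = 6, matching y values: 11, 12 (2 points).
  x = 8: rhs = 5, matching y values: none (0 points).
  x = 9: rhs = 6, matching y values: 11, 12 (2 points).
  x = 10: rhs = 15, matching y values: none (0 points).
  x = 11: rhs = 15, matching y values: none (0 points).
  x = 12: rhs = 12, matching y values: 9, 14 (2 points).
  x = 13: rhs = 12, matching y values: 9, 14 (2 points).
  x = 14: rhs = 21, matching y values: none (0 points).
  x = 15: rhs = 22, matching y values: none (0 points).
  x = 16: rhs = 21, matching y values: none (0 points).
  x = 17: rhs = 1, matching y values: 1, 22 (2 points).
  x = 18: rhs = 14, matching y values: none (0 points).
  x = 19: rhs = 20, matching y values: none (0 points).
  x = 20: rhs = 2, matching y values: 5, 18 (2 points).
  x = 21: rhs = 12, matching y values: 9, 14 (2 points).
  x = 22: rhs = 10, matching y values: none (0 points).
Total affine count: 22.
Full point count |E(F_23)| = 22 + 1 = 23.
Hasse bound: |23 − (23+1)| = |-1| = 1 ≤ 2√23 ≈ 9.5917 ✓.


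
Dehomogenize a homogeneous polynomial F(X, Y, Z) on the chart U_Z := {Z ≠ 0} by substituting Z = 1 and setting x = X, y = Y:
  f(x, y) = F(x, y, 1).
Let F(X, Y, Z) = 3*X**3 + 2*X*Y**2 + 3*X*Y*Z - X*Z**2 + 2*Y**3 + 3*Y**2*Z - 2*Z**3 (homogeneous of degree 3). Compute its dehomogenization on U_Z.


f(x, y) = 3*x**3 + 2*x*y**2 + 3*x*y - x + 2*y**3 + 3*y**2 - 2

On U_Z we set Z = 1. Each monomial c·X^i·Y^j·Z^k in F becomes c·x^i·y^j·1^k = c·x^i·y^j.
Substituting Z = 1: F(X, Y, 1) = 3*x**3 + 2*x*y**2 + 3*x*y - x + 2*y**3 + 3*y**2 - 2.
Note: deg(f) ≤ deg(F) = 3; strict inequality happens when F is divisible by Z (lost terms).


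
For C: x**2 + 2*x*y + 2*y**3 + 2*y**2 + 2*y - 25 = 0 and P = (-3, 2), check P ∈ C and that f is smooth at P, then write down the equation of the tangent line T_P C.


Tangent line at P: -2*x + 28*y - 62 = 0.

Step 1: f(-3, 2) = 0, so P lies on C.
Step 2: partial derivatives
  f_x(x, y) = 2*x + 2*y, f_y(x, y) = 2*x + 6*y**2 + 4*y + 2.
  f_x(P) = -2, f_y(P) = 28 (gradient nonzero, so P is smooth).
Step 3: tangent line at P: -2·(x − -3) + 28·(y − 2) = 0.
Expanding: -2*x + 28*y - 62 = 0.


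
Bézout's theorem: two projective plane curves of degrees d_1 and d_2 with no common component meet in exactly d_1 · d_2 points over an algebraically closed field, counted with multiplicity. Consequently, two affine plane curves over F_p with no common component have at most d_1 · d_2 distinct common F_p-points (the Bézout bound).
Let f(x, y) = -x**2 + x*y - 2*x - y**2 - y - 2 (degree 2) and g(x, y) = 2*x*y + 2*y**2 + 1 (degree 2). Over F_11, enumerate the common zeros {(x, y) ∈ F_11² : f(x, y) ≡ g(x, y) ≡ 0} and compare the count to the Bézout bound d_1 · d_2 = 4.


Common zeros: {(0, 4), (4, 6), (6, 2), (6, 3)}; count = 4; Bézout bound = 4.

deg(f) = 2, deg(g) = 2, so Bézout bound = 4.
Scan x ∈ F_11. For each x, list the y ∈ F_11 with f(x, y) ≡ 0 and those with g(x, y) ≡ 0 (mod 11); the common zeros in that column are the intersection.
  x = 0: f ≡ 0 at y ∈ {4, 6}; g ≡ 0 at y ∈ {4, 7}; common: {4}.
  x = 1: f ≡ 0 at y ∈ ∅; g ≡ 0 at y ∈ ∅; common: ∅.
  x = 2: f ≡ 0 at y ∈ {4, 8}; g ≡ 0 at y ∈ ∅; common: ∅.
  x = 3: f ≡ 0 at y ∈ ∅; g ≡ 0 at y ∈ ∅; common: ∅.
  x = 4: f ≡ 0 at y ∈ {6, 8}; g ≡ 0 at y ∈ {1, 6}; common: {6}.
  x = 5: f ≡ 0 at y ∈ {2}; g ≡ 0 at y ∈ {8, 9}; common: ∅.
  x = 6: f ≡ 0 at y ∈ {2, 3}; g ≡ 0 at y ∈ {2, 3}; common: {2, 3}.
  x = 7: f ≡ 0 at y ∈ ∅; g ≡ 0 at y ∈ {5, 10}; common: ∅.
  x = 8: f ≡ 0 at y ∈ ∅; g ≡ 0 at y ∈ ∅; common: ∅.
  x = 9: f ≡ 0 at y ∈ {9, 10}; g ≡ 0 at y ∈ ∅; common: ∅.
  x = 10: f ≡ 0 at y ∈ {10}; g ≡ 0 at y ∈ ∅; common: ∅.
Collecting: common zeros = {(0, 4), (4, 6), (6, 2), (6, 3)}, so the count is 4.
Comparison with the Bézout bound: 4 ≤ 4 = deg(f)·deg(g), as expected for curves with no common component (the bound is attained).


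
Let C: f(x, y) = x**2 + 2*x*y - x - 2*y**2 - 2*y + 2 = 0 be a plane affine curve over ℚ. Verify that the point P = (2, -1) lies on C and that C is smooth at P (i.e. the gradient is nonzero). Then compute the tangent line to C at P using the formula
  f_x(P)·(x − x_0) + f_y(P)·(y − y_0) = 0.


Tangent line at P: x + 6*y + 4 = 0.

Step 1: f(2, -1) = 0, so P lies on C.
Step 2: partial derivatives
  f_x(x, y) = 2*x + 2*y - 1, f_y(x, y) = 2*x - 4*y - 2.
  f_x(P) = 1, f_y(P) = 6 (gradient nonzero, so P is smooth).
Step 3: tangent line at P: 1·(x − 2) + 6·(y − -1) = 0.
Expanding: x + 6*y + 4 = 0.


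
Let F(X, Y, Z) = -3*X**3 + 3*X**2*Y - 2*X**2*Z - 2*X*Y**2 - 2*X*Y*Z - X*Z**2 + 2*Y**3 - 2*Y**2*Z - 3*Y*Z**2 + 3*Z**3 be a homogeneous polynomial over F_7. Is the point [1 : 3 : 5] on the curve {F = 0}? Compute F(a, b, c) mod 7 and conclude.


F(1,3,5) ≡ 2 (mod 7); P is NOT on the curve.

Evaluate F(1, 3, 5) term-by-term (mod 7).
  -3*X**3 ↦ -3·1·1·1 = -3
  3*X**2*Y ↦ 3·1·3·1 = 9
  -2*X**2*Z ↦ -2·1·1·5 = -10
  -2*X*Y**2 ↦ -2·1·9·1 = -18
  -2*X*Y*Z ↦ -2·1·3·5 = -30
  -X*Z**2 ↦ -1·1·1·25 = -25
  2*Y**3 ↦ 2·1·27·1 = 54
  -2*Y**2*Z ↦ -2·1·9·5 = -90
  -3*Y*Z**2 ↦ -3·1·3·25 = -225
  3*Z**3 ↦ 3·1·1·125 = 375
Sum: F(1, 3, 5) = (-3) + (9) + (-10) + (-18) + (-30) + (-25) + (54) + (-90) + (-225) + (375) = 37.
Reducing mod 7: 37 ≡ 2 (mod 7).
Since F(a, b, c) ≡ 2 ≠ 0 (mod 7), P does NOT lie on the curve.


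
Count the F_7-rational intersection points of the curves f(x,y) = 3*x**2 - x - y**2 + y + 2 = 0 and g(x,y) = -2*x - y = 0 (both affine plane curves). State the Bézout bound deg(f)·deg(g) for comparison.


Common zeros: ∅; count = 0; Bézout bound = 2.

deg(f) = 2, deg(g) = 1, so Bézout bound = 2.
Scan x ∈ F_7. For each x, list the y ∈ F_7 with f(x, y) ≡ 0 and those with g(x, y) ≡ 0 (mod 7); the common zeros in that column are the intersection.
  x = 0: f ≡ 0 at y ∈ {2, 6}; g ≡ 0 at y ∈ {0}; common: ∅.
  x = 1: f ≡ 0 at y ∈ ∅; g ≡ 0 at y ∈ {5}; common: ∅.
  x = 2: f ≡ 0 at y ∈ {4}; g ≡ 0 at y ∈ {3}; common: ∅.
  x = 3: f ≡ 0 at y ∈ {4}; g ≡ 0 at y ∈ {1}; common: ∅.
  x = 4: f ≡ 0 at y ∈ ∅; g ≡ 0 at y ∈ {6}; common: ∅.
  x = 5: f ≡ 0 at y ∈ {2, 6}; g ≡ 0 at y ∈ {4}; common: ∅.
  x = 6: f ≡ 0 at y ∈ {3, 5}; g ≡ 0 at y ∈ {2}; common: ∅.
Collecting: common zeros = ∅, so the count is 0.
Comparison with the Bézout bound: 0 ≤ 2 = deg(f)·deg(g), as expected for curves with no common component (the affine F_7-count falls short of the bound because intersections may lie at infinity, over extension fields, or carry multiplicity).


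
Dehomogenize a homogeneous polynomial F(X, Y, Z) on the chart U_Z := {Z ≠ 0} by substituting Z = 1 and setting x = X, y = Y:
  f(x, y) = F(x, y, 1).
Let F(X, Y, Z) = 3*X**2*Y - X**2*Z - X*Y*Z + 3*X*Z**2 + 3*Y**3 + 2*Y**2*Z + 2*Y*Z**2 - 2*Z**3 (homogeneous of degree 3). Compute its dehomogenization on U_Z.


f(x, y) = 3*x**2*y - x**2 - x*y + 3*x + 3*y**3 + 2*y**2 + 2*y - 2

On U_Z we set Z = 1. Each monomial c·X^i·Y^j·Z^k in F becomes c·x^i·y^j·1^k = c·x^i·y^j.
Substituting Z = 1: F(X, Y, 1) = 3*x**2*y - x**2 - x*y + 3*x + 3*y**3 + 2*y**2 + 2*y - 2.
Note: deg(f) ≤ deg(F) = 3; strict inequality happens when F is divisible by Z (lost terms).


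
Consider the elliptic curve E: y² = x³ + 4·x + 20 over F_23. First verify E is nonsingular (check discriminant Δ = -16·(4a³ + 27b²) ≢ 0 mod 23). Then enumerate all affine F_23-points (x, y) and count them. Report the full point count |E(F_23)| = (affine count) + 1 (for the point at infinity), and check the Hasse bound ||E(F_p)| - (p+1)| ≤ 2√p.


Affine points = {(1, 5), (1, 18), (2, 6), (2, 17), (3, 6), (3, 17), (4, 10), (4, 13), (5, 2), (5, 21), (7, 0), (8, 9), (8, 14), (9, 7), (9, 16), (10, 5), (10, 18), (12, 5), (12, 18), (18, 6), (18, 17), (19, 3), (19, 20), (20, 2), (20, 21), (21, 2), (21, 21)}; affine count = 27; |E(F_23)| = 28.

Discriminant check: Δ ∝ 4a³ + 27b² = 4·4³ + 27·20² = 4·64 + 27·400 ≡ 16 (mod 23). Nonzero ⇒ E is nonsingular.
For each x ∈ F_23, compute rhs = x³ + 4·x + 20 mod 23, then count y ∈ F_23 with y² ≡ rhs.
  x = 0: rhs = 20, matching y values: none (0 points).
  x = 1: rhs = 2, matching y values: 5, 18 (2 points).
  x = 2: rhs = 13, matching y values: 6, 17 (2 points).
  x = 3: rhs = 13, matching y values: 6, 17 (2 points).
  x = 4: rhs = 8, matching y values: 10, 13 (2 points).
  x = 5: rhs = 4, matching y values: 2, 21 (2 points).
  x = 6: rhs = 7, matching y values: none (0 points).
  x = 7: rhs = 0, matching y values: 0 (1 points).
  x = 8: rhs = 12, matching y values: 9, 14 (2 points).
  x = 9: rhs = 3, matching y values: 7, 16 (2 points).
  x = 10: rhs = 2, matching y values: 5, 18 (2 points).
  x = 11: rhs = 15, matching y values: none (0 points).
  x = 12: rhs = 2, matching y values: 5, 18 (2 points).
  x = 13: rhs = 15, matching y values: none (0 points).
  x = 14: rhs = 14, matching y values: none (0 points).
  x = 15: rhs = 5, matching y values: none (0 points).
  x = 16: rhs = 17, matching y values: none (0 points).
  x = 17: rhs = 10, matching y values: none (0 points).
  x = 18: rhs = 13, matching y values: 6, 17 (2 points).
  x = 19: rhs = 9, matching y values: 3, 20 (2 points).
  x = 20: rhs = 4, matching y values: 2, 21 (2 points).
  x = 21: rhs = 4, matching y values: 2, 21 (2 points).
  x = 22: rhs = 15, matching y values: none (0 points).
Total affine count: 27.
Full point count |E(F_23)| = 27 + 1 = 28.
Hasse bound: |28 − (23+1)| = |4| = 4 ≤ 2√23 ≈ 9.5917 ✓.


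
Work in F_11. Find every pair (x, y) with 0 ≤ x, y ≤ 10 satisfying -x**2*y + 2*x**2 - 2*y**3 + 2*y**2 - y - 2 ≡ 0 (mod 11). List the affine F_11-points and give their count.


Affine F_11-points: {(1, 0), (2, 4), (4, 9), (5, 1), (5, 3), (5, 8), (6, 1), (6, 3), (6, 8), (7, 9), (9, 4), (10, 0)}; count = 12.

For each of the 121 pairs (x, y) ∈ F_11², evaluate f(x, y) mod 11. Record the zeros.
  x = 0: [0↦9, 1↦8, 2↦10, 3↦3, 4↦8, 5↦2, 6↦6, 7↦8, 8↦7, 9↦2, 10↦3]  zeros at y ∈ ∅
  x = 1: [0↦0, 1↦9, 2↦10, 3↦2, 4↦6, 5↦10, 6↦2, 7↦3, 8↦1, 9↦6, 10↦6]  zeros at y ∈ {0}
  x = 2: [0↦6, 1↦1, 2↦10, 3↦10, 4↦0, 5↦1, 6↦1, 7↦10, 8↦5, 9↦7, 10↦4]  zeros at y ∈ {4}
  x = 3: [0↦5, 1↦6, 2↦10, 3↦5, 4↦1, 5↦8, 6↦3, 7↦7, 8↦8, 9↦5, 10↦8]  zeros at y ∈ ∅
  x = 4: [0↦8, 1↦2, 2↦10, 3↦9, 4↦9, 5↦9, 6↦8, 7↦5, 8↦10, 9↦0, 10↦7]  zeros at y ∈ {9}
  x = 5: [0↦4, 1↦0, 2↦10, 3↦0, 4↦2, 5↦4, 6↦5, 7↦4, 8↦0, 9↦3, 10↦1]  zeros at y ∈ {1, 3, 8}
  x = 6: [0↦4, 1↦0, 2↦10, 3↦0, 4↦2, 5↦4, 6↦5, 7↦4, 8↦0, 9↦3, 10↦1]  zeros at y ∈ {1, 3, 8}
  x = 7: [0↦8, 1↦2, 2↦10, 3↦9, 4↦9, 5↦9, 6↦8, 7↦5, 8↦10, 9↦0, 10↦7]  zeros at y ∈ {9}
  x = 8: [0↦5, 1↦6, 2↦10, 3↦5, 4↦1, 5↦8, 6↦3, 7↦7, 8↦8, 9↦5, 10↦8]  zeros at y ∈ ∅
  x = 9: [0↦6, 1↦1, 2↦10, 3↦10, 4↦0, 5↦1, 6↦1, 7↦10, 8↦5, 9↦7, 10↦4]  zeros at y ∈ {4}
  x = 10: [0↦0, 1↦9, 2↦10, 3↦2, 4↦6, 5↦10, 6↦2, 7↦3, 8↦1, 9↦6, 10↦6]  zeros at y ∈ {0}
Collecting zeros: affine points = {(1, 0), (2, 4), (4, 9), (5, 1), (5, 3), (5, 8), (6, 1), (6, 3), (6, 8), (7, 9), (9, 4), (10, 0)}.
Total count |C(F_11)_aff| = 12.


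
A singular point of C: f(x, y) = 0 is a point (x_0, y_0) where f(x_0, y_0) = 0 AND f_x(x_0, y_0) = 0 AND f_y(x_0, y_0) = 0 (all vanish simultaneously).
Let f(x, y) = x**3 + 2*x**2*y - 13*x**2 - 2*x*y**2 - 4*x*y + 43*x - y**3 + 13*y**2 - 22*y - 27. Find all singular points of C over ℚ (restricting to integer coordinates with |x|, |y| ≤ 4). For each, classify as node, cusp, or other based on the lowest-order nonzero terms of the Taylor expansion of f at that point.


Singular points: {(3, 2)}; classification: cusp.

Compute partial derivatives:
  f_x = 3*x**2 + 4*x*y - 26*x - 2*y**2 - 4*y + 43.
  f_y = 2*x**2 - 4*x*y - 4*x - 3*y**2 + 26*y - 22.
Scan x_0 ∈ {−4, ..., 4}. For each x_0, f_y(x_0, y) is a polynomial in y; find its integer roots y ∈ {−4, ..., 4}, then test f_x and f at those candidates.
  x = -4: f_y(-4, y) = -3*y**2 + 42*y + 26; no integer root y with |y| ≤ 4.
  x = -3: f_y(-3, y) = -3*y**2 + 38*y + 8; no integer root y with |y| ≤ 4.
  x = -2: f_y(-2, y) = -3*y**2 + 34*y - 6; no integer root y with |y| ≤ 4.
  x = -1: f_y(-1, y) = -3*y**2 + 30*y - 16; no integer root y with |y| ≤ 4.
  x = 0: f_y(0, y) = -3*y**2 + 26*y - 22; no integer root y with |y| ≤ 4.
  x = 1: f_y(1, y) = -3*y**2 + 22*y - 24; no integer root y with |y| ≤ 4.
  x = 2: f_y(2, y) = -3*y**2 + 18*y - 22; no integer root y with |y| ≤ 4.
  x = 3: f_y(3, y) = -3*y**2 + 14*y - 16; vanishes at y ∈ {2}. (3, 2): f_x = 0, f = 0 — SINGULAR.
  x = 4: f_y(4, y) = -3*y**2 + 10*y - 6; no integer root y with |y| ≤ 4.
Only singular point on the grid: (3, 2).
Classify: substitute x = 3 + u, y = 2 + v and expand: f = u**3 + 2*u**2*v - 2*u*v**2 - v**3 + v**2.
No constant or linear terms (consistent with a singular point). Quadratic part: v**2. Cubic part: u**3 + 2*u**2*v - 2*u*v**2 - v**3.
The quadratic part v**2 is a perfect square, so there is a single (double) tangent line v = 0, i.e. y = 2. Restricting the cubic part to that line (v = 0) leaves u**3 ≠ 0, so f is not divisible by v and the branch is v² ≈ -u**3 to lowest order — this is a cusp.
Classification: cusp.


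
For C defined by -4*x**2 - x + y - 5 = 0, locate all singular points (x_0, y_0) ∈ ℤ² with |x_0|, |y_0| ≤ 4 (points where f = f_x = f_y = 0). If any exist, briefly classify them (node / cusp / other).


No singular points in the scanned grid; C is smooth there.

Compute partial derivatives:
  f_x = -8*x - 1.
  f_y = 1.
f_y = 1 is a nonzero constant, so f_y never vanishes: no point (x, y) can satisfy f = f_x = f_y = 0. In particular no (x, y) ∈ {−4, ..., 4}² is singular; the curve is smooth.


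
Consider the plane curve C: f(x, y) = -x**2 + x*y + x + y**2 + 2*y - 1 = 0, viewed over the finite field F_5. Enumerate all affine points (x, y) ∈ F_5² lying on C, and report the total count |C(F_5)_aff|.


Affine F_5-points: ∅; count = 0.

For each of the 25 pairs (x, y) ∈ F_5², evaluate f(x, y) mod 5. Record the zeros.
  x = 0: [0↦4, 1↦2, 2↦2, 3↦4, 4↦3]  zeros at y ∈ ∅
  x = 1: [0↦4, 1↦3, 2↦4, 3↦2, 4↦2]  zeros at y ∈ ∅
  x = 2: [0↦2, 1↦2, 2↦4, 3↦3, 4↦4]  zeros at y ∈ ∅
  x = 3: [0↦3, 1↦4, 2↦2, 3↦2, 4↦4]  zeros at y ∈ ∅
  x = 4: [0↦2, 1↦4, 2↦3, 3↦4, 4↦2]  zeros at y ∈ ∅
Collecting zeros: affine points = ∅.
Total count |C(F_5)_aff| = 0.


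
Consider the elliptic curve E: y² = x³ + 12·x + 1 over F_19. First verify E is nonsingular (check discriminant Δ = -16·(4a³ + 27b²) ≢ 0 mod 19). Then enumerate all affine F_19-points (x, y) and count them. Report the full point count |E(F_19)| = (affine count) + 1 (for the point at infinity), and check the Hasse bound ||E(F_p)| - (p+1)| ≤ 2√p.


Affine points = {(0, 1), (0, 18), (3, 8), (3, 11), (6, 2), (6, 17), (8, 1), (8, 18), (10, 0), (11, 1), (11, 18), (12, 7), (12, 12), (13, 6), (13, 13), (14, 5), (14, 14), (17, 8), (17, 11), (18, 8), (18, 11)}; affine count = 21; |E(F_19)| = 22.

Discriminant check: Δ ∝ 4a³ + 27b² = 4·12³ + 27·1² = 4·1728 + 27·1 ≡ 4 (mod 19). Nonzero ⇒ E is nonsingular.
For each x ∈ F_19, compute rhs = x³ + 12·x + 1 mod 19, then count y ∈ F_19 with y² ≡ rhs.
  x = 0: rhs = 1, matching y values: 1, 18 (2 points).
  x = 1: rhs = 14, matching y values: none (0 points).
  x = 2: rhs = 14, matching y values: none (0 points).
  x = 3: rhs = 7, matching y values: 8, 11 (2 points).
  x = 4: rhs = 18, matching y values: none (0 points).
  x = 5: rhs = 15, matching y values: none (0 points).
  x = 6: rhs = 4, matching y values: 2, 17 (2 points).
  x = 7: rhs = 10, matching y values: none (0 points).
  x = 8: rhs = 1, matching y values: 1, 18 (2 points).
  x = 9: rhs = 2, matching y values: none (0 points).
  x = 10: rhs = 0, matching y values: 0 (1 points).
  x = 11: rhs = 1, matching y values: 1, 18 (2 points).
  x = 12: rhs = 11, matching y values: 7, 12 (2 points).
  x = 13: rhs = 17, matching y values: 6, 13 (2 points).
  x = 14: rhs = 6, matching y values: 5, 14 (2 points).
  x = 15: rhs = 3, matching y values: none (0 points).
  x = 16: rhs = 14, matching y values: none (0 points).
  x = 17: rhs = 7, matching y values: 8, 11 (2 points).
  x = 18: rhs = 7, matching y values: 8, 11 (2 points).
Total affine count: 21.
Full point count |E(F_19)| = 21 + 1 = 22.
Hasse bound: |22 − (19+1)| = |2| = 2 ≤ 2√19 ≈ 8.7178 ✓.


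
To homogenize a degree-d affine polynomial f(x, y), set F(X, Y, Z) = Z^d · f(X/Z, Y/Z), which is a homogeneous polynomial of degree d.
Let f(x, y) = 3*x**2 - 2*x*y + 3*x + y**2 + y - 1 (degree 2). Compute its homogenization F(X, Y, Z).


F(X, Y, Z) = 3*X**2 - 2*X*Y + 3*X*Z + Y**2 + Y*Z - Z**2

deg(f) = 2.
Substitute x = X/Z, y = Y/Z into f, then multiply by Z^2.
  monomial 3·x^2·y^0 ↦ 3·X^2·Y^0·Z^0.
  monomial -2·x^1·y^1 ↦ -2·X^1·Y^1·Z^0.
  monomial 3·x^1·y^0 ↦ 3·X^1·Y^0·Z^1.
  monomial 1·x^0·y^2 ↦ 1·X^0·Y^2·Z^0.
  monomial 1·x^0·y^1 ↦ 1·X^0·Y^1·Z^1.
  monomial -1·x^0·y^0 ↦ -1·X^0·Y^0·Z^2.
Collecting: F(X, Y, Z) = 3*X**2 - 2*X*Y + 3*X*Z + Y**2 + Y*Z - Z**2.


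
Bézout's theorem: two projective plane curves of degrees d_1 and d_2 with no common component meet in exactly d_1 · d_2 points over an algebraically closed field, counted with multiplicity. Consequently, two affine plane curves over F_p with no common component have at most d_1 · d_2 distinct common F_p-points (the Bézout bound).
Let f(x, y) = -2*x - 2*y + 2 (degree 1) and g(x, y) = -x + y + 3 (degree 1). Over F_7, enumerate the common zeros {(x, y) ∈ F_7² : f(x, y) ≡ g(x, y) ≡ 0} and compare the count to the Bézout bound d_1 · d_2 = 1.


Common zeros: {(2, 6)}; count = 1; Bézout bound = 1.

deg(f) = 1, deg(g) = 1, so Bézout bound = 1.
Scan x ∈ F_7. For each x, list the y ∈ F_7 with f(x, y) ≡ 0 and those with g(x, y) ≡ 0 (mod 7); the common zeros in that column are the intersection.
  x = 0: f ≡ 0 at y ∈ {1}; g ≡ 0 at y ∈ {4}; common: ∅.
  x = 1: f ≡ 0 at y ∈ {0}; g ≡ 0 at y ∈ {5}; common: ∅.
  x = 2: f ≡ 0 at y ∈ {6}; g ≡ 0 at y ∈ {6}; common: {6}.
  x = 3: f ≡ 0 at y ∈ {5}; g ≡ 0 at y ∈ {0}; common: ∅.
  x = 4: f ≡ 0 at y ∈ {4}; g ≡ 0 at y ∈ {1}; common: ∅.
  x = 5: f ≡ 0 at y ∈ {3}; g ≡ 0 at y ∈ {2}; common: ∅.
  x = 6: f ≡ 0 at y ∈ {2}; g ≡ 0 at y ∈ {3}; common: ∅.
Collecting: common zeros = {(2, 6)}, so the count is 1.
Comparison with the Bézout bound: 1 ≤ 1 = deg(f)·deg(g), as expected for curves with no common component (the bound is attained).


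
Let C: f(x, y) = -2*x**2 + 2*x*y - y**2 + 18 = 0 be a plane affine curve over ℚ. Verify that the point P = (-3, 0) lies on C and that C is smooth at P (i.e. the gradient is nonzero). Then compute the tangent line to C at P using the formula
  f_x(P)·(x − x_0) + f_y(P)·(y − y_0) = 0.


Tangent line at P: 12*x - 6*y + 36 = 0.

Step 1: f(-3, 0) = 0, so P lies on C.
Step 2: partial derivatives
  f_x(x, y) = -4*x + 2*y, f_y(x, y) = 2*x - 2*y.
  f_x(P) = 12, f_y(P) = -6 (gradient nonzero, so P is smooth).
Step 3: tangent line at P: 12·(x − -3) + -6·(y − 0) = 0.
Expanding: 12*x - 6*y + 36 = 0.
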